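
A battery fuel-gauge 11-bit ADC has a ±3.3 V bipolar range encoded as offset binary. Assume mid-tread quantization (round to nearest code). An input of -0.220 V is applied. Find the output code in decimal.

LSB = 6.6 V / 2048 = 3.223 mV.
(-0.220 − (−3.3)) / 0.00322266 = 955.733 LSBs.
Round → code 956.

code 956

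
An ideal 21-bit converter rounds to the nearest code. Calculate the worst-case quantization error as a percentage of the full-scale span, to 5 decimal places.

Rounding → worst-case error = ½ LSB = V_FS/2^22, so 100/4194304 = 2.38419e-05 % of full scale.

0.00002 %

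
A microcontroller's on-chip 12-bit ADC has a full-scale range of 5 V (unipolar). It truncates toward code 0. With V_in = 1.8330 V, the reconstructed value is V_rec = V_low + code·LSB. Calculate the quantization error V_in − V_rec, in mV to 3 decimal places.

Step size: 5 V ÷ 2^12 = 1.221 mV.
Scaled input = 1501.5936 LSBs, so code = 1501.
V_rec = 0 + 1501·0.0012207 = 1.8322754 V.
V_in − V_rec = 0.000724609 V = 0.725 mV.

0.725 mV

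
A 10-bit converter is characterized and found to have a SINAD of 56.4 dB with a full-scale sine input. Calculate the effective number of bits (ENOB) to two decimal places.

ENOB = (SINAD − 1.76) / 6.02 = (56.4 − 1.76)/6.02 = 9.076.

9.08 bits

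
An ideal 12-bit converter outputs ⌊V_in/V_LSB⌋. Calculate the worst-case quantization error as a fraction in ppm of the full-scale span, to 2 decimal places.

244.14 ppm

Truncating → worst-case error = 1 LSB = V_FS/2^12, so 1e+06/4096 = 244.141 ppm of full scale.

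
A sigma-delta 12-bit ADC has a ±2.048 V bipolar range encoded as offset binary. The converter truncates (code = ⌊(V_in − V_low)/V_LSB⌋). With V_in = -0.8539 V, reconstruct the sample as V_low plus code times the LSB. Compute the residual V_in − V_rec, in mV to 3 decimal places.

LSB = 4.096/2^12 = 1.000 mV.
(V_in − V_low)/LSB = (-0.8539 − (−2.048))/0.001 = 1194.1000 → code 1194 (floor).
V_rec = (−2.048) + 1194·0.001 = -0.854 V.
V_in − V_rec = 0.0001 V = 0.100 mV.

0.100 mV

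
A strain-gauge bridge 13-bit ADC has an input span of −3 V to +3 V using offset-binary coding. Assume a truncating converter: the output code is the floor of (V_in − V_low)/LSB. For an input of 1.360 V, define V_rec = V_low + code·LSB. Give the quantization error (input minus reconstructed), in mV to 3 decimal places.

0.625 mV

LSB = 6/2^13 = 0.732 mV.
(1.360 − (−3))/0.000732422 = 5952.8533; ⌊·⌋ gives code 5952.
Reconstructed: 1.359375 V.
Error = 1.360 − 1.359375 = 0.000625 V = 0.625 mV.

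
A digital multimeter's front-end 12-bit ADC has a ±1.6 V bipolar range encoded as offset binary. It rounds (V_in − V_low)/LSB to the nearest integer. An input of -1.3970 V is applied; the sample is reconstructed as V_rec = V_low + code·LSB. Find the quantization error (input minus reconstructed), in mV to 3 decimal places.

-0.125 mV

Step size: 3.2 V ÷ 2^12 = 0.781 mV.
(-1.3970 − (−1.6))/0.00078125 = 259.8400; round gives code 260.
V_rec = (−1.6) + 260·0.00078125 = -1.396875 V.
Difference: -0.000125 V → -0.125 mV.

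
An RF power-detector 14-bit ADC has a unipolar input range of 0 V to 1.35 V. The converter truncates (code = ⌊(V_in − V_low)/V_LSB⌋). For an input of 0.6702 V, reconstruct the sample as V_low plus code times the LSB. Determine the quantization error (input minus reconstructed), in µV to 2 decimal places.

61.45 µV

Step size: 1.35 V ÷ 2^14 = 82.40 µV.
(0.6702 − 0)/8.23975e-05 = 8133.7458; ⌊·⌋ gives code 8133.
V_rec = 0 + 8133·8.23975e-05 = 0.67013855 V.
V_in − V_rec = 6.14502e-05 V = 61.45 µV.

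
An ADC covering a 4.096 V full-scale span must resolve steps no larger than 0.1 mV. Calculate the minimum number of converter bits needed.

16 bits

Number of steps required ≥ 4.096 V / 0.1 mV = 40960.00.
Need 2^N ≥ 40960.00; 2^15 = 32768, 2^16 = 65536.
Minimum N = 16.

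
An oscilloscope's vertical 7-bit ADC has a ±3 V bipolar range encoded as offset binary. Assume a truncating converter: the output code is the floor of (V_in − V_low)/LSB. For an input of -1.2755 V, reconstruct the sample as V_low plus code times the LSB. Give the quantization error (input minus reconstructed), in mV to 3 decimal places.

LSB = 6/2^7 = 46.875 mV.
(-1.2755 − (−3))/0.046875 = 36.7893; ⌊·⌋ gives code 36.
Code 36 maps back to (−3) + 36×0.046875 V = -1.3125 V.
Difference: 0.037 V → 37.000 mV.

37.000 mV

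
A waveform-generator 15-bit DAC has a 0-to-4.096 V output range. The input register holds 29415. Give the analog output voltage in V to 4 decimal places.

LSB = 4.096 V / 2^15 = 125.00 µV.
V_out = 0 + 29415 × 0.000125 V = 3.67687 V.

3.6769 V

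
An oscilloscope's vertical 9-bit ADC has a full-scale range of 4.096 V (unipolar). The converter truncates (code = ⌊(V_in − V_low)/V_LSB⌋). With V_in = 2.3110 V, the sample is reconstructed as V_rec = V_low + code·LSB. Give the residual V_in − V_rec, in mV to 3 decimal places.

7.000 mV

LSB = 4.096/2^9 = 8.000 mV.
(2.3110 − 0)/0.008 = 288.8750; ⌊·⌋ gives code 288.
Code 288 maps back to 0 + 288×0.008 V = 2.304 V.
Difference: 0.007 V → 7.000 mV.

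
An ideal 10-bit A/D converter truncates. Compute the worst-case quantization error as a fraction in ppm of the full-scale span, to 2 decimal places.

976.56 ppm

Truncating → worst-case error = 1 LSB = V_FS/2^10, so 1e+06/1024 = 976.562 ppm of full scale.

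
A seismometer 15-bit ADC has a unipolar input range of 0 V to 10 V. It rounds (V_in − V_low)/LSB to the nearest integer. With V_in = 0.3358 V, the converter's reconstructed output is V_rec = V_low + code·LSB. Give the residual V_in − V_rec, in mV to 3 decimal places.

0.107 mV

One LSB is 10 V / 32768 = 305.18 µV.
(0.3358 − 0)/0.000305176 = 1100.3494; round gives code 1100.
Reconstructed: 0.33569336 V.
Error = 0.3358 − 0.33569336 = 0.000106641 V = 0.107 mV.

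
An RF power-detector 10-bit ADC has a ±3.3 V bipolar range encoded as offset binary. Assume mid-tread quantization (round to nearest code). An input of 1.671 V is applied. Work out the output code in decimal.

code 771

LSB = 6.6 V / 1024 = 6.445 mV.
(V_in − V_low)/LSB = (1.671 − (−3.3)) / 0.00644531 = 771.258.
round(771.258) = 771.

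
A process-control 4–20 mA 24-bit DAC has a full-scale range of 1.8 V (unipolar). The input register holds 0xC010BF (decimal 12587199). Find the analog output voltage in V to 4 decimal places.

LSB = 1.8 V / 2^24 = 0.11 µV.
Code 0xC010BF = 12587199 decimal.
V_out = 0 + 12587199 × 1.07288e-07 V = 1.35046 V.

1.3505 V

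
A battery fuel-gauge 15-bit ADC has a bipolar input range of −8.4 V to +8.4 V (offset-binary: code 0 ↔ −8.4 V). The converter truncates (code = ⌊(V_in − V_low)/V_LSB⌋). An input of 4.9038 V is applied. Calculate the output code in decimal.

code 25948

LSB = 16.8 V / 32768 = 0.513 mV.
(V_in − V_low)/LSB = (4.9038 − (−8.4)) / 0.000512695 = 25948.745.
⌊·⌋(25948.745) = 25948.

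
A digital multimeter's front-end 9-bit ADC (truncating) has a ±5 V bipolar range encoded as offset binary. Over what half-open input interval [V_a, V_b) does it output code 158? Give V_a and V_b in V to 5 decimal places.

LSB = 10/2^9 = 19.531 mV.
V_a = V_low + 158·LSB = -1.91406 V; V_b = V_low + 159·LSB = -1.89453 V.

[-1.91406 V, -1.89453 V)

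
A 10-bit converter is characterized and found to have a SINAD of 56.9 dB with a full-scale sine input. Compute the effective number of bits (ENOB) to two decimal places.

9.16 bits

ENOB = (SINAD − 1.76) / 6.02 = (56.9 − 1.76)/6.02 = 9.159.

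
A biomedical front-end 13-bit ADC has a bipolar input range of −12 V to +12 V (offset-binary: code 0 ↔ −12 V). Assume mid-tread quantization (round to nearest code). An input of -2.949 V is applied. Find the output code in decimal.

LSB = 24 V / 8192 = 2.930 mV.
Input sits at 3089.408 steps above V_low.
So the output code is 3089.

code 3089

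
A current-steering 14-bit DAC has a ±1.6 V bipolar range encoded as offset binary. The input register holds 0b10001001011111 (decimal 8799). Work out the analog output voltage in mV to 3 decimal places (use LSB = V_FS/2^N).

118.555 mV

LSB = 3.2 V / 2^14 = 195.31 µV.
Code 0b10001001011111 = 8799 decimal.
V_out = (−1.6) + 8799 × 0.000195313 V = 0.118555 V.
= 118.555 mV.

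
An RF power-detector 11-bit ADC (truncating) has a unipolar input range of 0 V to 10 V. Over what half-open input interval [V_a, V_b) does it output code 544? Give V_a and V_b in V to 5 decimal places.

[2.65625 V, 2.66113 V)

LSB = 10/2^11 = 4.883 mV.
V_a = V_low + 544·LSB = 2.65625 V; V_b = V_low + 545·LSB = 2.66113 V.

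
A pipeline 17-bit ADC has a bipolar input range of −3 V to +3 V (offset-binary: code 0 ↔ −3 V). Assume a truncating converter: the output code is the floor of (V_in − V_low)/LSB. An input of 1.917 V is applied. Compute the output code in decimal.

LSB = 6 V / 131072 = 45.78 µV.
(1.917 − (−3)) / 4.57764e-05 = 107413.504 LSBs.
⌊·⌋(107413.504) = 107413.

code 107413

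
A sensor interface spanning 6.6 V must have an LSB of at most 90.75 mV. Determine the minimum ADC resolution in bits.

7 bits

Number of steps required ≥ 6.6 V / 90.75 mV = 72.73.
Need 2^N ≥ 72.73; 2^6 = 64, 2^7 = 128.
Minimum N = 7.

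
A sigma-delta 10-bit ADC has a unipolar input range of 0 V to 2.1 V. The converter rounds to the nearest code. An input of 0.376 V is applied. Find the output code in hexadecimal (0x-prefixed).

code 0xB7 (decimal 183)

With 1024 levels over 2.1 V, one step is 2.051 mV.
(0.376 − 0) / 0.00205078 = 183.345 LSBs.
round(183.345) = 183.
In hexadecimal (0x-prefixed): 0xB7.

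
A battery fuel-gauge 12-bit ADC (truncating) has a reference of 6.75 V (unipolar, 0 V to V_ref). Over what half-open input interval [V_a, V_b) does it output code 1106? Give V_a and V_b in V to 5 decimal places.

LSB = 6.75/2^12 = 1.648 mV.
V_a = V_low + 1106·LSB = 1.82263 V; V_b = V_low + 1107·LSB = 1.82428 V.

[1.82263 V, 1.82428 V)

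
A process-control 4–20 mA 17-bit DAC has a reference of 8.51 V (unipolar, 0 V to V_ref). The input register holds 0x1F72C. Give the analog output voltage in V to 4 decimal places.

LSB = 8.51 V / 2^17 = 64.93 µV.
Code 0x1F72C = 128812 decimal.
V_out = 0 + 128812 × 6.49261e-05 V = 8.36327 V.

8.3633 V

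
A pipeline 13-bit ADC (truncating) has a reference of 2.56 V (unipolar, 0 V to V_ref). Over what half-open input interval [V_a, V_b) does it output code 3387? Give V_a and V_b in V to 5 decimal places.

LSB = 2.56/2^13 = 312.50 µV.
V_a = V_low + 3387·LSB = 1.05844 V; V_b = V_low + 3388·LSB = 1.05875 V.

[1.05844 V, 1.05875 V)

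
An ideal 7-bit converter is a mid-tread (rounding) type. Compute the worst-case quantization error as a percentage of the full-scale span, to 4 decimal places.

Rounding → worst-case error = ½ LSB = V_FS/2^8, so 100/256 = 0.390625 % of full scale.

0.3906 %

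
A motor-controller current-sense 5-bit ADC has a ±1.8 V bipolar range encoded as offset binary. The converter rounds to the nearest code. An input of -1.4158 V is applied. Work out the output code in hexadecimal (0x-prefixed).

code 0x3 (decimal 3)

Full-scale span = 3.6 V; LSB = 3.6/2^5 = 112.500 mV.
Input sits at 3.415 steps above V_low.
Round → code 3.
In hexadecimal (0x-prefixed): 0x3.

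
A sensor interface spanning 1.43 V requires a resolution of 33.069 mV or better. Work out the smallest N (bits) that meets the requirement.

Number of steps required ≥ 1.43 V / 33.069 mV = 43.24.
Need 2^N ≥ 43.24; 2^5 = 32, 2^6 = 64.
Minimum N = 6.

6 bits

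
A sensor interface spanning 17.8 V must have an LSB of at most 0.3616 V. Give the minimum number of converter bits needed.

6 bits

Number of steps required ≥ 17.8 V / 0.3616 V = 49.23.
Need 2^N ≥ 49.23; 2^5 = 32, 2^6 = 64.
Minimum N = 6.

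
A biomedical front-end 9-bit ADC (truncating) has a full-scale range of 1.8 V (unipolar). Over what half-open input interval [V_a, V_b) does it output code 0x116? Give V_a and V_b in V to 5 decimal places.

[0.97734 V, 0.98086 V)

LSB = 1.8/2^9 = 3.516 mV.
Code 0x116 = 278 decimal.
V_a = V_low + 278·LSB = 0.977344 V; V_b = V_low + 279·LSB = 0.980859 V.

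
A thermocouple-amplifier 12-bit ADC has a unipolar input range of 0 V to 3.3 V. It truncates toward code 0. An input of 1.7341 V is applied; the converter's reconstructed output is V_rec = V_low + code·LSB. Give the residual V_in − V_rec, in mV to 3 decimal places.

0.311 mV

Step size: 3.3 V ÷ 2^12 = 0.806 mV.
Scaled input = 2152.3859 LSBs, so code = 2152.
Reconstructed: 1.7337891 V.
V_in − V_rec = 0.000310938 V = 0.311 mV.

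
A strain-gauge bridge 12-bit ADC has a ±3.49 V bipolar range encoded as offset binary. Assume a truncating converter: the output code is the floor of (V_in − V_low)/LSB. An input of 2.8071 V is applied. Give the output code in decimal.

Full-scale span = 6.98 V; LSB = 6.98/2^12 = 1.704 mV.
(2.8071 − (−3.49)) / 0.0017041 = 3695.261 LSBs.
So the output code is 3695.

code 3695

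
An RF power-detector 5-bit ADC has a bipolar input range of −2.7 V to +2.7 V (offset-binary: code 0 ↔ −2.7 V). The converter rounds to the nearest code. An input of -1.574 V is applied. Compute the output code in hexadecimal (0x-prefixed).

Full-scale span = 5.4 V; LSB = 5.4/2^5 = 168.750 mV.
(V_in − V_low)/LSB = (-1.574 − (−2.7)) / 0.16875 = 6.673.
Round → code 7.
In hexadecimal (0x-prefixed): 0x7.

code 0x7 (decimal 7)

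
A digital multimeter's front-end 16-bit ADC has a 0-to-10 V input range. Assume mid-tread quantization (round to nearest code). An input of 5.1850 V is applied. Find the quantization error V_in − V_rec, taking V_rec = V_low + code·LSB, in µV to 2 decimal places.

63.48 µV

Step size: 10 V ÷ 2^16 = 152.59 µV.
(5.1850 − 0)/0.000152588 = 33980.4160; round gives code 33980.
V_rec = 0 + 33980·0.000152588 = 5.1849365 V.
Difference: 6.34766e-05 V → 63.48 µV.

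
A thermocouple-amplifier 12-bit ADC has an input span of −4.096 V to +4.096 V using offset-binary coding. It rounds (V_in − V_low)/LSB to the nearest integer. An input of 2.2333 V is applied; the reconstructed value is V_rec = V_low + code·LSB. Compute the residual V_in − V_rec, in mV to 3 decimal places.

-0.700 mV

LSB = 8.192/2^12 = 2.000 mV.
(V_in − V_low)/LSB = (2.2333 − (−4.096))/0.002 = 3164.6500 → code 3165 (round).
Reconstructed: 2.234 V.
Error = 2.2333 − 2.234 = -0.0007 V = -0.700 mV.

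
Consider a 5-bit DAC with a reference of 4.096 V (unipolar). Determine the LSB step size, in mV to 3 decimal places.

128.000 mV

Full-scale span = 4.096 V.
LSB = 4.096 / 2^5 = 4.096 / 32 = 0.128 V = 128.000 mV.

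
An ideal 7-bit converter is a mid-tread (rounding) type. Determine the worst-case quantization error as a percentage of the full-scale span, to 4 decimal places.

0.3906 %

Rounding → worst-case error = ½ LSB = V_FS/2^8, so 100/256 = 0.390625 % of full scale.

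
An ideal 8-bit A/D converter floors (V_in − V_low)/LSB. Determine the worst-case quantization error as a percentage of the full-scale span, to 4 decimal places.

Truncating → worst-case error = 1 LSB = V_FS/2^8, so 100/256 = 0.390625 % of full scale.

0.3906 %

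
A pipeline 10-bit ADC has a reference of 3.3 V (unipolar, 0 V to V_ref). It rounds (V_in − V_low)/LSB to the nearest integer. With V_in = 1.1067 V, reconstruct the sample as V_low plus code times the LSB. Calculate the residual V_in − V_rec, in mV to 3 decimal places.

Step size: 3.3 V ÷ 2^10 = 3.223 mV.
(1.1067 − 0)/0.00322266 = 343.4124; round gives code 343.
Code 343 maps back to 0 + 343×0.00322266 V = 1.1053711 V.
Error = 1.1067 − 1.1053711 = 0.00132891 V = 1.329 mV.

1.329 mV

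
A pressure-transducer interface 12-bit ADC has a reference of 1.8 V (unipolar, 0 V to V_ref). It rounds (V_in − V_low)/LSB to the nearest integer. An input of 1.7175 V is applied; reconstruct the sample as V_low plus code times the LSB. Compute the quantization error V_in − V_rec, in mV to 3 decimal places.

LSB = 1.8/2^12 = 439.45 µV.
(1.7175 − 0)/0.000439453 = 3908.2667; round gives code 3908.
Reconstructed: 1.7173828 V.
Difference: 0.000117187 V → 0.117 mV.

0.117 mV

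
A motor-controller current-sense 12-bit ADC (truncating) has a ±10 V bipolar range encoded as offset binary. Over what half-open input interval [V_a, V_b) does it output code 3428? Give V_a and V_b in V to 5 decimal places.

[6.73828 V, 6.74316 V)

LSB = 20/2^12 = 4.883 mV.
V_a = V_low + 3428·LSB = 6.73828 V; V_b = V_low + 3429·LSB = 6.74316 V.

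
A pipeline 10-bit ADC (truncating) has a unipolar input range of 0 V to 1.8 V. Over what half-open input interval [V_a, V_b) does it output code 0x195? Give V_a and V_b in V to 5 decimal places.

LSB = 1.8/2^10 = 1.758 mV.
Code 0x195 = 405 decimal.
V_a = V_low + 405·LSB = 0.711914 V; V_b = V_low + 406·LSB = 0.713672 V.

[0.71191 V, 0.71367 V)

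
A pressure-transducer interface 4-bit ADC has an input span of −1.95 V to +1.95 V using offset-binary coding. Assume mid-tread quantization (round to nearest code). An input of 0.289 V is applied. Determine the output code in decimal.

code 9

With 16 levels over 3.9 V, one step is 243.750 mV.
Input sits at 9.186 steps above V_low.
round(9.186) = 9.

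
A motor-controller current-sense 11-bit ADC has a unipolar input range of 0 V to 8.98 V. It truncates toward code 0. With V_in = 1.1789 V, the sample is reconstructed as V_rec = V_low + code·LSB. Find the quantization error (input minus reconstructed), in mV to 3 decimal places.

3.783 mV

Step size: 8.98 V ÷ 2^11 = 4.385 mV.
(V_in − V_low)/LSB = (1.1789 − 0)/0.00438477 = 268.8627 → code 268 (floor).
V_rec = 0 + 268·0.00438477 = 1.1751172 V.
V_in − V_rec = 0.00378281 V = 3.783 mV.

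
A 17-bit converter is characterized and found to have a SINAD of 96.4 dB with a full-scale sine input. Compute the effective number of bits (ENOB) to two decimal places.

15.72 bits

ENOB = (SINAD − 1.76) / 6.02 = (96.4 − 1.76)/6.02 = 15.721.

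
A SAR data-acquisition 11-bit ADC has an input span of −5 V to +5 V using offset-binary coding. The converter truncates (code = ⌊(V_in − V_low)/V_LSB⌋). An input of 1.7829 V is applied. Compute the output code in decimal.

code 1389

With 2048 levels over 10 V, one step is 4.883 mV.
Input sits at 1389.138 steps above V_low.
⌊·⌋(1389.138) = 1389.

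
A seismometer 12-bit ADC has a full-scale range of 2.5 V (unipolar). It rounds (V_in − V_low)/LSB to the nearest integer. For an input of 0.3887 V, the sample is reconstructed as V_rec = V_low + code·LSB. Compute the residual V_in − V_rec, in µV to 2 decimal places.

-93.95 µV

Step size: 2.5 V ÷ 2^12 = 0.610 mV.
(0.3887 − 0)/0.000610352 = 636.8461; round gives code 637.
Reconstructed: 0.38879395 V.
Difference: -9.39453e-05 V → -93.95 µV.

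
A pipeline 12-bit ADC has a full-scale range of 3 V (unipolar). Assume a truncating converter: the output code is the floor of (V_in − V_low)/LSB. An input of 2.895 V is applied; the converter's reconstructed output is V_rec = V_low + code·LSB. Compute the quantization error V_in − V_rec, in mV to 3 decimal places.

0.469 mV

Step size: 3 V ÷ 2^12 = 0.732 mV.
(V_in − V_low)/LSB = (2.895 − 0)/0.000732422 = 3952.6400 → code 3952 (floor).
Reconstructed: 2.8945312 V.
Error = 2.895 − 2.8945312 = 0.00046875 V = 0.469 mV.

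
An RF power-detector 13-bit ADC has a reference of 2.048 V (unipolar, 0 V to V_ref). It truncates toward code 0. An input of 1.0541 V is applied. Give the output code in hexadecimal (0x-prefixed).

code 0x1078 (decimal 4216)

Full-scale span = 2.048 V; LSB = 2.048/2^13 = 250.00 µV.
Input sits at 4216.400 steps above V_low.
So the output code is 4216.
In hexadecimal (0x-prefixed): 0x1078.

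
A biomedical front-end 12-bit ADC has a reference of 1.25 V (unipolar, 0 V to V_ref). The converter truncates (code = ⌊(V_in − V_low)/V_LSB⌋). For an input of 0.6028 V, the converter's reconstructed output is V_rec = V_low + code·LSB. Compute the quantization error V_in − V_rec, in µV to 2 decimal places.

LSB = 1.25/2^12 = 305.18 µV.
(0.6028 − 0)/0.000305176 = 1975.2550; ⌊·⌋ gives code 1975.
Reconstructed: 0.60272217 V.
Difference: 7.7832e-05 V → 77.83 µV.

77.83 µV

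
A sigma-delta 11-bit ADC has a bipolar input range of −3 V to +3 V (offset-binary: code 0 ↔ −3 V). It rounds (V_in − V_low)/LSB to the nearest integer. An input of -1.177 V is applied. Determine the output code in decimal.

code 622

LSB = 6 V / 2048 = 2.930 mV.
(V_in − V_low)/LSB = (-1.177 − (−3)) / 0.00292969 = 622.251.
Round → code 622.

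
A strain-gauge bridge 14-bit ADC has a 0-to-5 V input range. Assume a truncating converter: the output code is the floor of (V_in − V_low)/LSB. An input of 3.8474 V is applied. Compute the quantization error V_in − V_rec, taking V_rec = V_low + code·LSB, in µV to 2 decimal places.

48.93 µV

Step size: 5 V ÷ 2^14 = 305.18 µV.
Scaled input = 12607.1603 LSBs, so code = 12607.
Code 12607 maps back to 0 + 12607×0.000305176 V = 3.8473511 V.
Difference: 4.89258e-05 V → 48.93 µV.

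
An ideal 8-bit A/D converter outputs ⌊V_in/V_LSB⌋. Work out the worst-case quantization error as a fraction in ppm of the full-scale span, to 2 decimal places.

3906.25 ppm

Truncating → worst-case error = 1 LSB = V_FS/2^8, so 1e+06/256 = 3906.25 ppm of full scale.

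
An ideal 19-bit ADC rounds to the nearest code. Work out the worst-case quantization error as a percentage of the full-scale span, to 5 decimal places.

Rounding → worst-case error = ½ LSB = V_FS/2^20, so 100/1048576 = 9.53674e-05 % of full scale.

0.00010 %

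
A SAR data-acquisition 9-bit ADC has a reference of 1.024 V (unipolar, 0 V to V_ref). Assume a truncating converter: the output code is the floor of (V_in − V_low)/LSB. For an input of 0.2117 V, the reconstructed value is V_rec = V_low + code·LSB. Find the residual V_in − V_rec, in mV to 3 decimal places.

Step size: 1.024 V ÷ 2^9 = 2.000 mV.
(V_in − V_low)/LSB = (0.2117 − 0)/0.002 = 105.8500 → code 105 (floor).
Code 105 maps back to 0 + 105×0.002 V = 0.21 V.
V_in − V_rec = 0.0017 V = 1.700 mV.

1.700 mV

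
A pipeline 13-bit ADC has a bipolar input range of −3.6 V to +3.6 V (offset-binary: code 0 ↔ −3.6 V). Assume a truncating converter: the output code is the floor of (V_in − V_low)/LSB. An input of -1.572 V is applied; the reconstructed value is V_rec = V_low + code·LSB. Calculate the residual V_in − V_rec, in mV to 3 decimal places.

0.363 mV

One LSB is 7.2 V / 8192 = 0.879 mV.
(-1.572 − (−3.6))/0.000878906 = 2307.4133; ⌊·⌋ gives code 2307.
Reconstructed: -1.5723633 V.
Error = -1.572 − (−1.5723633) = 0.000363281 V = 0.363 mV.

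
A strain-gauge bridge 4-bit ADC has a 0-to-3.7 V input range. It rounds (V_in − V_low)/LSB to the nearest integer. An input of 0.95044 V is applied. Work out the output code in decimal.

With 16 levels over 3.7 V, one step is 231.250 mV.
Input sits at 4.110 steps above V_low.
Round → code 4.

code 4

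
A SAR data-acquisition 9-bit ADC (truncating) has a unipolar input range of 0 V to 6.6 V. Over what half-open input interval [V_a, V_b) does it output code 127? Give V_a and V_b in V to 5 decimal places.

[1.63711 V, 1.65000 V)

LSB = 6.6/2^9 = 12.891 mV.
V_a = V_low + 127·LSB = 1.63711 V; V_b = V_low + 128·LSB = 1.65 V.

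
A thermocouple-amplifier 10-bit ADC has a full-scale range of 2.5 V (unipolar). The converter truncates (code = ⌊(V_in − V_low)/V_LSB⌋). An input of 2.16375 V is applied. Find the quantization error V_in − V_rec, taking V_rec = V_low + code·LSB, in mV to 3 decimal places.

One LSB is 2.5 V / 1024 = 2.441 mV.
Scaled input = 886.2720 LSBs, so code = 886.
Reconstructed: 2.1630859 V.
Difference: 0.000664063 V → 0.664 mV.

0.664 mV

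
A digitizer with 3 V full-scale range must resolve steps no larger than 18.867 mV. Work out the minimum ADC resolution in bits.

8 bits

Number of steps required ≥ 3 V / 18.867 mV = 159.01.
Need 2^N ≥ 159.01; 2^7 = 128, 2^8 = 256.
Minimum N = 8.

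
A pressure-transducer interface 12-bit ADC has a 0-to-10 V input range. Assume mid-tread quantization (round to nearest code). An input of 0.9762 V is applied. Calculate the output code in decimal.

With 4096 levels over 10 V, one step is 2.441 mV.
(0.9762 − 0) / 0.00244141 = 399.852 LSBs.
Round → code 400.

code 400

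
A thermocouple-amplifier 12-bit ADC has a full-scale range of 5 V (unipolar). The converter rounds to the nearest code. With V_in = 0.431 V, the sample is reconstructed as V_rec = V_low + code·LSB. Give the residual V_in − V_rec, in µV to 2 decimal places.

LSB = 5/2^12 = 1.221 mV.
(0.431 − 0)/0.0012207 = 353.0752; round gives code 353.
Reconstructed: 0.4309082 V.
V_in − V_rec = 9.17969e-05 V = 91.80 µV.

91.80 µV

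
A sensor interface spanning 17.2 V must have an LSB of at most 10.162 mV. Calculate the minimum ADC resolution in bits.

Number of steps required ≥ 17.2 V / 10.162 mV = 1692.58.
Need 2^N ≥ 1692.58; 2^10 = 1024, 2^11 = 2048.
Minimum N = 11.

11 bits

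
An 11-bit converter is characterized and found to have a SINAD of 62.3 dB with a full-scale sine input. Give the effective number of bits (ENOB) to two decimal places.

ENOB = (SINAD − 1.76) / 6.02 = (62.3 − 1.76)/6.02 = 10.056.

10.06 bits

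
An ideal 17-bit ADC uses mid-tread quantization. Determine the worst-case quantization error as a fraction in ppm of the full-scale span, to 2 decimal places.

3.81 ppm

Rounding → worst-case error = ½ LSB = V_FS/2^18, so 1e+06/262144 = 3.8147 ppm of full scale.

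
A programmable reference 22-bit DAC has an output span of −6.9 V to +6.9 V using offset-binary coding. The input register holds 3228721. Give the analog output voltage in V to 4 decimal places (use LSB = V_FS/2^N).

3.7231 V

LSB = 13.8 V / 2^22 = 3.29 µV.
V_out = (−6.9) + 3228721 × 3.29018e-06 V = 3.72306 V.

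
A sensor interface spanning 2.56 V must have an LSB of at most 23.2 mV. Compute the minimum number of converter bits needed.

7 bits

Number of steps required ≥ 2.56 V / 23.2 mV = 110.34.
Need 2^N ≥ 110.34; 2^6 = 64, 2^7 = 128.
Minimum N = 7.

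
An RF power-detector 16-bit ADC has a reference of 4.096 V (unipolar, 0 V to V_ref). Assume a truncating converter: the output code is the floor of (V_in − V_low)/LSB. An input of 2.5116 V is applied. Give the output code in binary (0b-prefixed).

Full-scale span = 4.096 V; LSB = 4.096/2^16 = 62.50 µV.
(2.5116 − 0) / 6.25e-05 = 40185.600 LSBs.
⌊·⌋(40185.600) = 40185.
In binary (0b-prefixed): 0b1001110011111001.

code 0b1001110011111001 (decimal 40185)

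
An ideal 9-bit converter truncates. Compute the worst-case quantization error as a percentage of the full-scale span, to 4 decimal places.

Truncating → worst-case error = 1 LSB = V_FS/2^9, so 100/512 = 0.195312 % of full scale.

0.1953 %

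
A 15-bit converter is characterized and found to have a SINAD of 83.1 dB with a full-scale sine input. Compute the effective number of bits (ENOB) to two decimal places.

13.51 bits

ENOB = (SINAD − 1.76) / 6.02 = (83.1 − 1.76)/6.02 = 13.512.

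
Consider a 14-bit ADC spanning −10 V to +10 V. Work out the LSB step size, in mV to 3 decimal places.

1.221 mV

Full-scale span = 20 V.
LSB = 20 / 2^14 = 20 / 16384 = 0.0012207 V = 1.221 mV.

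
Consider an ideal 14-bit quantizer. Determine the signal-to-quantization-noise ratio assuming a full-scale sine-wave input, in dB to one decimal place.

86.0 dB

SNR ≈ 6.02·N + 1.76 dB = 6.02·14 + 1.76 = 86.04 dB.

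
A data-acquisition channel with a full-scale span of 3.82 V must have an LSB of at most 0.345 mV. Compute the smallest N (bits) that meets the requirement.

Number of steps required ≥ 3.82 V / 0.345 mV = 11072.46.
Need 2^N ≥ 11072.46; 2^13 = 8192, 2^14 = 16384.
Minimum N = 14.

14 bits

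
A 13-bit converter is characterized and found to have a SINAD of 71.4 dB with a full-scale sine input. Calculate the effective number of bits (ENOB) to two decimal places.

11.57 bits

ENOB = (SINAD − 1.76) / 6.02 = (71.4 − 1.76)/6.02 = 11.568.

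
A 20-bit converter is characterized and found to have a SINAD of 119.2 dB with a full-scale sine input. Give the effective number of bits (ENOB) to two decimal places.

ENOB = (SINAD − 1.76) / 6.02 = (119.2 − 1.76)/6.02 = 19.508.

19.51 bits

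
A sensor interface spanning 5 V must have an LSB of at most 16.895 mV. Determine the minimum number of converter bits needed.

9 bits

Number of steps required ≥ 5 V / 16.895 mV = 295.95.
Need 2^N ≥ 295.95; 2^8 = 256, 2^9 = 512.
Minimum N = 9.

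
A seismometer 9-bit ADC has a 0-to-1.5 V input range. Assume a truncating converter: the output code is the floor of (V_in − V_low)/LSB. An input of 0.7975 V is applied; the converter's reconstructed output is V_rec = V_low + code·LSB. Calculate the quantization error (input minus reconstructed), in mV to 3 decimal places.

0.625 mV

Step size: 1.5 V ÷ 2^9 = 2.930 mV.
Scaled input = 272.2133 LSBs, so code = 272.
Reconstructed: 0.796875 V.
Error = 0.7975 − 0.796875 = 0.000625 V = 0.625 mV.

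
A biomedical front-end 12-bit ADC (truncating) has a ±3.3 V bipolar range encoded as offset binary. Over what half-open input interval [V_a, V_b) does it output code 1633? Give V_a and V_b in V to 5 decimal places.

[-0.66870 V, -0.66709 V)

LSB = 6.6/2^12 = 1.611 mV.
V_a = V_low + 1633·LSB = -0.668701 V; V_b = V_low + 1634·LSB = -0.66709 V.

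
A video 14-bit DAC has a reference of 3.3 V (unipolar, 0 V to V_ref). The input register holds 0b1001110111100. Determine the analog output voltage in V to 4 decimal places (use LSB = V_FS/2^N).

1.0176 V

LSB = 3.3 V / 2^14 = 201.42 µV.
Code 0b1001110111100 = 5052 decimal.
V_out = 0 + 5052 × 0.000201416 V = 1.01755 V.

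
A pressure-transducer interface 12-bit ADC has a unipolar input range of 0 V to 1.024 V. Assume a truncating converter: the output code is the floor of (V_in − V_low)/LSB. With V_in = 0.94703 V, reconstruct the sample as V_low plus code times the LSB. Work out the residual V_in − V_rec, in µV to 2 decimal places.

LSB = 1.024/2^12 = 250.00 µV.
Scaled input = 3788.1200 LSBs, so code = 3788.
Reconstructed: 0.947 V.
Difference: 3e-05 V → 30.00 µV.

30.00 µV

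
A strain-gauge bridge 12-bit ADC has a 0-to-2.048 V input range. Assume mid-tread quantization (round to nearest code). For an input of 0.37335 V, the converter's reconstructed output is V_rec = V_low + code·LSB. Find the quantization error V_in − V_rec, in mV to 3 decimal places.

-0.150 mV

One LSB is 2.048 V / 4096 = 0.500 mV.
(0.37335 − 0)/0.0005 = 746.7000; round gives code 747.
Code 747 maps back to 0 + 747×0.0005 V = 0.3735 V.
V_in − V_rec = -0.00015 V = -0.150 mV.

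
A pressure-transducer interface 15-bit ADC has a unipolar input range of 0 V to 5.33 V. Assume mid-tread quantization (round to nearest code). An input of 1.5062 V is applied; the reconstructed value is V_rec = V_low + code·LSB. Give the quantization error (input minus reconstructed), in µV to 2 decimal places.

-19.48 µV

LSB = 5.33/2^15 = 162.66 µV.
Scaled input = 9259.8802 LSBs, so code = 9260.
Reconstructed: 1.5062195 V.
Difference: -1.94824e-05 V → -19.48 µV.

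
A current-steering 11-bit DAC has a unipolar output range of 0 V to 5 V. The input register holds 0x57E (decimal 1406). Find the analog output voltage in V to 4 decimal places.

3.4326 V

LSB = 5 V / 2^11 = 2.441 mV.
Code 0x57E = 1406 decimal.
V_out = 0 + 1406 × 0.00244141 V = 3.43262 V.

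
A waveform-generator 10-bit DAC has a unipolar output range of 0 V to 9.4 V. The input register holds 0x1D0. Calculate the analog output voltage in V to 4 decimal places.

4.2594 V

LSB = 9.4 V / 2^10 = 9.180 mV.
Code 0x1D0 = 464 decimal.
V_out = 0 + 464 × 0.00917969 V = 4.25938 V.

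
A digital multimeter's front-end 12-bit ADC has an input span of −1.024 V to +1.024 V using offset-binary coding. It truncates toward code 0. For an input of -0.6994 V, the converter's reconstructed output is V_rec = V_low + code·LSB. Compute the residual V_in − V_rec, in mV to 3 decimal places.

Step size: 2.048 V ÷ 2^12 = 0.500 mV.
Scaled input = 649.2000 LSBs, so code = 649.
Reconstructed: -0.6995 V.
Error = -0.6994 − (−0.6995) = 0.0001 V = 0.100 mV.

0.100 mV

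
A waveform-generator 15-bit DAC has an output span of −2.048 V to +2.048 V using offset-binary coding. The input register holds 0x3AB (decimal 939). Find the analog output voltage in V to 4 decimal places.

LSB = 4.096 V / 2^15 = 125.00 µV.
Code 0x3AB = 939 decimal.
V_out = (−2.048) + 939 × 0.000125 V = -1.93063 V.

-1.9306 V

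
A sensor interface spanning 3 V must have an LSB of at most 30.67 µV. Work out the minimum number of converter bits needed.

17 bits

Number of steps required ≥ 3 V / 30.67 µV = 97815.45.
Need 2^N ≥ 97815.45; 2^16 = 65536, 2^17 = 131072.
Minimum N = 17.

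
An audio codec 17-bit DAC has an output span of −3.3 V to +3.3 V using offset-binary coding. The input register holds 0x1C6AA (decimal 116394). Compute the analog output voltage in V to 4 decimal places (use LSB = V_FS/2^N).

LSB = 6.6 V / 2^17 = 50.35 µV.
Code 0x1C6AA = 116394 decimal.
V_out = (−3.3) + 116394 × 5.0354e-05 V = 2.5609 V.

2.5609 V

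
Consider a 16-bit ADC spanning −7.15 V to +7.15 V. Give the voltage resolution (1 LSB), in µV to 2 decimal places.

Full-scale span = 14.3 V.
LSB = 14.3 / 2^16 = 14.3 / 65536 = 0.000218201 V = 218.20 µV.

218.20 µV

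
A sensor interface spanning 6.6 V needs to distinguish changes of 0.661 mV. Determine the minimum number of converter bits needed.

Number of steps required ≥ 6.6 V / 0.661 mV = 9984.87.
Need 2^N ≥ 9984.87; 2^13 = 8192, 2^14 = 16384.
Minimum N = 14.

14 bits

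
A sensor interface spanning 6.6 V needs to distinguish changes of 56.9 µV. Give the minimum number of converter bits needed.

17 bits

Number of steps required ≥ 6.6 V / 56.9 µV = 115992.97.
Need 2^N ≥ 115992.97; 2^16 = 65536, 2^17 = 131072.
Minimum N = 17.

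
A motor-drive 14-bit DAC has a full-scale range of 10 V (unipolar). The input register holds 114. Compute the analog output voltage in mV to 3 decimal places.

69.580 mV

LSB = 10 V / 2^14 = 0.610 mV.
V_out = 0 + 114 × 0.000610352 V = 0.0695801 V.
= 69.580 mV.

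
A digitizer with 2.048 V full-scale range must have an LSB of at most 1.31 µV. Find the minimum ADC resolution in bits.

Number of steps required ≥ 2.048 V / 1.31 µV = 1563358.78.
Need 2^N ≥ 1563358.78; 2^20 = 1048576, 2^21 = 2097152.
Minimum N = 21.

21 bits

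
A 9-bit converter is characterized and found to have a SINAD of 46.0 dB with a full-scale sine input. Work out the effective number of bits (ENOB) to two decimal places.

ENOB = (SINAD − 1.76) / 6.02 = (46.0 − 1.76)/6.02 = 7.349.

7.35 bits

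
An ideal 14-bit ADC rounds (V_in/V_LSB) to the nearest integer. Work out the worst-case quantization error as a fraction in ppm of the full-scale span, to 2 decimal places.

30.52 ppm

Rounding → worst-case error = ½ LSB = V_FS/2^15, so 1e+06/32768 = 30.5176 ppm of full scale.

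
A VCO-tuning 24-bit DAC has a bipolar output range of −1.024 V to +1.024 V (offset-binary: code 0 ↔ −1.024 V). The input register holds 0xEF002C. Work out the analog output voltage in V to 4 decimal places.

LSB = 2.048 V / 2^24 = 0.12 µV.
Code 0xEF002C = 15663148 decimal.
V_out = (−1.024) + 15663148 × 1.2207e-07 V = 0.888005 V.

0.8880 V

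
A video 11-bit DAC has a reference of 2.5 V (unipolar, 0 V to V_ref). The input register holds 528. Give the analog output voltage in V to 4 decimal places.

LSB = 2.5 V / 2^11 = 1.221 mV.
V_out = 0 + 528 × 0.0012207 V = 0.644531 V.

0.6445 V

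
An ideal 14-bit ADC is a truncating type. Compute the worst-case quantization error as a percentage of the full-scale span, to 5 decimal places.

Truncating → worst-case error = 1 LSB = V_FS/2^14, so 100/16384 = 0.00610352 % of full scale.

0.00610 %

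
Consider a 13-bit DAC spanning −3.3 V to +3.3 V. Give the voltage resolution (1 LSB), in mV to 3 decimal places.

Full-scale span = 6.6 V.
LSB = 6.6 / 2^13 = 6.6 / 8192 = 0.000805664 V = 0.806 mV.

0.806 mV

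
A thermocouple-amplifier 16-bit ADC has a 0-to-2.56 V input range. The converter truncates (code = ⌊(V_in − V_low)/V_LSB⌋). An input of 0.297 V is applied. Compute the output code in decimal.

code 7603

With 65536 levels over 2.56 V, one step is 39.06 µV.
Input sits at 7603.200 steps above V_low.
⌊·⌋(7603.200) = 7603.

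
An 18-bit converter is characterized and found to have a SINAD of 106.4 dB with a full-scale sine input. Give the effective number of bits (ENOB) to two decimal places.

ENOB = (SINAD − 1.76) / 6.02 = (106.4 − 1.76)/6.02 = 17.382.

17.38 bits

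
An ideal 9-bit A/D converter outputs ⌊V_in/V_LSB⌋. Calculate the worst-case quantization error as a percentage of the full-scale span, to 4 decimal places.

Truncating → worst-case error = 1 LSB = V_FS/2^9, so 100/512 = 0.195312 % of full scale.

0.1953 %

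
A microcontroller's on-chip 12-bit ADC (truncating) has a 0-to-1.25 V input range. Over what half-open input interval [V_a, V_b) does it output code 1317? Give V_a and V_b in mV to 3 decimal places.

LSB = 1.25/2^12 = 305.18 µV.
V_a = V_low + 1317·LSB = 0.401917 V; V_b = V_low + 1318·LSB = 0.402222 V.

[401.917 mV, 402.222 mV)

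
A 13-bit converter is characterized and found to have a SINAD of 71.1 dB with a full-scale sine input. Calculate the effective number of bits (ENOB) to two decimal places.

ENOB = (SINAD − 1.76) / 6.02 = (71.1 − 1.76)/6.02 = 11.518.

11.52 bits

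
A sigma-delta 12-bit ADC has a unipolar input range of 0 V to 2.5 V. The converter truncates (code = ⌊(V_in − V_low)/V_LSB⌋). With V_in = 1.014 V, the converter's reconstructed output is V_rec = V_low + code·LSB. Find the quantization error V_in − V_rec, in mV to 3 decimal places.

One LSB is 2.5 V / 4096 = 0.610 mV.
(V_in − V_low)/LSB = (1.014 − 0)/0.000610352 = 1661.3376 → code 1661 (floor).
V_rec = 0 + 1661·0.000610352 = 1.0137939 V.
Difference: 0.000206055 V → 0.206 mV.

0.206 mV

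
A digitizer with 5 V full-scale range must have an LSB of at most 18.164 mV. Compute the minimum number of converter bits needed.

9 bits

Number of steps required ≥ 5 V / 18.164 mV = 275.27.
Need 2^N ≥ 275.27; 2^8 = 256, 2^9 = 512.
Minimum N = 9.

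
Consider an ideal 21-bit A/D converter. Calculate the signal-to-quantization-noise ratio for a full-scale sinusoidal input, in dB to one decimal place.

SNR ≈ 6.02·N + 1.76 dB = 6.02·21 + 1.76 = 128.18 dB.

128.2 dB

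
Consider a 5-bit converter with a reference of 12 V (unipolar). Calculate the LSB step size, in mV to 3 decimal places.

375.000 mV

Full-scale span = 12 V.
LSB = 12 / 2^5 = 12 / 32 = 0.375 V = 375.000 mV.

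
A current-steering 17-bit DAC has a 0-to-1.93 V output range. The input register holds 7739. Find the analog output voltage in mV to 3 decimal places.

LSB = 1.93 V / 2^17 = 14.72 µV.
V_out = 0 + 7739 × 1.47247e-05 V = 0.113955 V.
= 113.955 mV.

113.955 mV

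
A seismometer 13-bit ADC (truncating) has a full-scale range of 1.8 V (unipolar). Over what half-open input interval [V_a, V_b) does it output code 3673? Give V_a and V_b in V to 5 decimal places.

[0.80706 V, 0.80728 V)

LSB = 1.8/2^13 = 219.73 µV.
V_a = V_low + 3673·LSB = 0.807056 V; V_b = V_low + 3674·LSB = 0.807275 V.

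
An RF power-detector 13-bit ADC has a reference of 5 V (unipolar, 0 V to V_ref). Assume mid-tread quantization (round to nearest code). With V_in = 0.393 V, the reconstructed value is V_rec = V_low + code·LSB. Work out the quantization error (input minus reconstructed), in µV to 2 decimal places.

Step size: 5 V ÷ 2^13 = 0.610 mV.
(0.393 − 0)/0.000610352 = 643.8912; round gives code 644.
Code 644 maps back to 0 + 644×0.000610352 V = 0.39306641 V.
V_in − V_rec = -6.64063e-05 V = -66.41 µV.

-66.41 µV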